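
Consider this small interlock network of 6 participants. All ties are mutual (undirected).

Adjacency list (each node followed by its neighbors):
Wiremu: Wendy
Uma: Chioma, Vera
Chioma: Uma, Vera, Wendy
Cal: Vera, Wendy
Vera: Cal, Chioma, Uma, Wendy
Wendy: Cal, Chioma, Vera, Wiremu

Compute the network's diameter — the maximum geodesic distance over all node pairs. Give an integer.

3

Eccentricity of each node (its greatest distance to any other): Cal:2, Chioma:2, Uma:3, Vera:2, Wendy:2, Wiremu:3.
The maximum eccentricity is 3, realized for instance by the pair Uma–Wiremu via Uma – Chioma – Wendy – Wiremu. So the diameter is 3.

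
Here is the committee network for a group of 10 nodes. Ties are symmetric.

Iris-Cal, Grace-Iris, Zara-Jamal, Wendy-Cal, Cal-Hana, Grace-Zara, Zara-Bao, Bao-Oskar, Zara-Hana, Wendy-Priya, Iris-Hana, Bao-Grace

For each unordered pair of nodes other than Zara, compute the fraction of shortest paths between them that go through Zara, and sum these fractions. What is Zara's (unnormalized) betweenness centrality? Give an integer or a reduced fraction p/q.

Pairs whose geodesics pass through Zara — Hana–Bao: 1; Hana–Jamal: 1; Hana–Grace: 1/2; Hana–Oskar: 1; Cal–Bao: 1/2; Cal–Jamal: 1; Cal–Oskar: 1/2; Bao–Jamal: 1; Bao–Wendy: 1/2; Bao–Priya: 1/2; Jamal–Grace: 1; Jamal–Oskar: 1; Jamal–Wendy: 1; Jamal–Priya: 1 … (+3 more pairs).
All other pairs contribute 0.
Summing the contributions gives betweenness(Zara) = 27/2.

27/2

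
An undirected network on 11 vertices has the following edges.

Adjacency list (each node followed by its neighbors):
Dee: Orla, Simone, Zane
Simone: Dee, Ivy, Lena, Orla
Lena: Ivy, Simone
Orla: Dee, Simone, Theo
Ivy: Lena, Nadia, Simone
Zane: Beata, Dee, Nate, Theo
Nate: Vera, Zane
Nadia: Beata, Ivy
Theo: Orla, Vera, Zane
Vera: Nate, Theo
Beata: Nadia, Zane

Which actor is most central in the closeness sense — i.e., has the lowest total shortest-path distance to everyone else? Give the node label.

Farness (sum of distances to all others) for each node — Beata:22, Dee:19, Ivy:23, Lena:25, Nadia:24, Nate:25, Orla:20, Simone:19, Theo:20, Vera:27, Zane:18.
The smallest farness is 18, for Zane, so Zane has the highest closeness.

Zane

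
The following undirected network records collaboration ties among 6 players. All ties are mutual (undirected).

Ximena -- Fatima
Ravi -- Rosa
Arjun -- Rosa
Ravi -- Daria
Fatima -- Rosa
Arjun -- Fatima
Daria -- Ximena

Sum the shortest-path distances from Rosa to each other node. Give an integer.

Distances from Rosa: Arjun:1, Daria:2, Fatima:1, Ravi:1, Ximena:2.
Sum = 1 + 2 + 1 + 1 + 2 = 7.

7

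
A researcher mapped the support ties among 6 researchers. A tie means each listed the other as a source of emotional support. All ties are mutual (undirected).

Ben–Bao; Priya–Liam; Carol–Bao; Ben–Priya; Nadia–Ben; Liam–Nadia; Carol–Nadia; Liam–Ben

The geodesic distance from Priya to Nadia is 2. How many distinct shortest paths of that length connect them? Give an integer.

The shortest distance is 2. The length-2 paths are: Priya–Ben–Nadia; Priya–Liam–Nadia.
That gives 2 distinct shortest paths.

2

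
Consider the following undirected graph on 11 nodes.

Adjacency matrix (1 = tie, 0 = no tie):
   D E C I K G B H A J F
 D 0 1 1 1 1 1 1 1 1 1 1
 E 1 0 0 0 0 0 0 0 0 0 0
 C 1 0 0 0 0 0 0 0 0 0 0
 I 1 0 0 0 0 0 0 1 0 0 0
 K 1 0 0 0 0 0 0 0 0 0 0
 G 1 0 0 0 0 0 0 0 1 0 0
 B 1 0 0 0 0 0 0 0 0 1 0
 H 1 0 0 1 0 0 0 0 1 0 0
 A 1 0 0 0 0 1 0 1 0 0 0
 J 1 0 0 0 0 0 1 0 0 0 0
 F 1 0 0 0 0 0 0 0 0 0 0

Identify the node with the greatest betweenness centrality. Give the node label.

Unnormalized betweenness of each node: A:1/2, B:0, C:0, D:40, E:0, F:0, G:0, H:1/2, I:0, J:0, K:0.
D has the largest value, 40, making it the main broker — the node through which the most shortest paths run.

D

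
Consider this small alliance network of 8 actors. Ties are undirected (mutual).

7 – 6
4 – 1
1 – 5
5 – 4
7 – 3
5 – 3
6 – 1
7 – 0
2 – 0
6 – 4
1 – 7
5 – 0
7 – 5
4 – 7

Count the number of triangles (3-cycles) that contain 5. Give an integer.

5

5's neighbors: 0, 1, 3, 4, and 7.
Neighbor pairs that are themselves tied: 5–0–7; 5–1–4; 5–1–7; 5–3–7; 5–4–7. Each forms one triangle with 5, for 5 in total.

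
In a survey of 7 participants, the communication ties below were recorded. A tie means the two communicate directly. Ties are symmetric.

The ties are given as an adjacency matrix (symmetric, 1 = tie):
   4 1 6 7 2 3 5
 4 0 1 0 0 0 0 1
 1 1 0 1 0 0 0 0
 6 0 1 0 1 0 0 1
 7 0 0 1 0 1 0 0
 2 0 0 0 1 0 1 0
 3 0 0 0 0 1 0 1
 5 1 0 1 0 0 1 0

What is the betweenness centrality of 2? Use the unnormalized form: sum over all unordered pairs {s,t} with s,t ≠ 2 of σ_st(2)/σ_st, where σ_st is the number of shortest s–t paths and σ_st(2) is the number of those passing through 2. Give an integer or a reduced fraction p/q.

Pairs whose geodesics pass through 2 — 7–3: 1.
All other pairs contribute 0.
Summing the contributions gives betweenness(2) = 1.

1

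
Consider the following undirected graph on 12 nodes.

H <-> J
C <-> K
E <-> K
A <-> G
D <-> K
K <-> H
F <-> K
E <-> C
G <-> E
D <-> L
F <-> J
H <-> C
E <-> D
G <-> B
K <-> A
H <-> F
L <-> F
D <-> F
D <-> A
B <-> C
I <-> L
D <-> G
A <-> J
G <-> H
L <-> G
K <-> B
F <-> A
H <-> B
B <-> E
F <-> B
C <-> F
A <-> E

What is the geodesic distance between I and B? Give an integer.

3

One shortest route is I – L – G – B, which uses 3 edges, and at distance 2 from I we only reach {D, F, G}, which does not include B. So d(I,B) = 3.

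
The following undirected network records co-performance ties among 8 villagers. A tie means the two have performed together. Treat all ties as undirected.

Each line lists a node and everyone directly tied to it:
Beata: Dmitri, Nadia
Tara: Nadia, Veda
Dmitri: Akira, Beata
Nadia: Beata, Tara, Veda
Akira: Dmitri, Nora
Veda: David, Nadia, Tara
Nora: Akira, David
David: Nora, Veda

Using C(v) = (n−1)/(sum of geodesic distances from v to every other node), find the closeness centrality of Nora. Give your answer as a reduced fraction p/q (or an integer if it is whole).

7/15

Distances from Nora: Akira:1, Beata:3, David:1, Dmitri:2, Nadia:3, Tara:3, Veda:2. Sum = 15.
n = 8, so closeness = 7/15.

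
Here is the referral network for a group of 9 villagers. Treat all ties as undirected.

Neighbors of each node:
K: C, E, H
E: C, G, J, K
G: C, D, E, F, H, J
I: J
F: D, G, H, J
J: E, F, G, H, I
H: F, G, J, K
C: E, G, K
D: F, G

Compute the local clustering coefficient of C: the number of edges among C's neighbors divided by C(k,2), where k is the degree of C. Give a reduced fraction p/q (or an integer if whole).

C's neighbors: E, G, and K (k = 3).
Possible neighbor pairs: C(3,2) = 3. Edges among them: E–G, E–K → e = 2.
Clustering(C) = 2/3.

2/3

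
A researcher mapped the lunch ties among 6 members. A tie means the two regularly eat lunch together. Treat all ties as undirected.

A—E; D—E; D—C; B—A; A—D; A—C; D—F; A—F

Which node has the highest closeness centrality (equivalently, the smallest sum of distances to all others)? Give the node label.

A

Farness (sum of distances to all others) for each node — A:5, B:9, C:8, D:6, E:8, F:8.
The smallest farness is 5, for A, so A has the highest closeness.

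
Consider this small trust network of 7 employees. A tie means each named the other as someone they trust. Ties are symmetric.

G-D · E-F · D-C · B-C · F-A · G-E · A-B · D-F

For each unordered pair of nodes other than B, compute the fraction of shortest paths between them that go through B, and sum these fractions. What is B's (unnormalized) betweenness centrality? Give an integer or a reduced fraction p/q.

1

Pairs whose geodesics pass through B — C–A: 1.
All other pairs contribute 0.
Summing the contributions gives betweenness(B) = 1.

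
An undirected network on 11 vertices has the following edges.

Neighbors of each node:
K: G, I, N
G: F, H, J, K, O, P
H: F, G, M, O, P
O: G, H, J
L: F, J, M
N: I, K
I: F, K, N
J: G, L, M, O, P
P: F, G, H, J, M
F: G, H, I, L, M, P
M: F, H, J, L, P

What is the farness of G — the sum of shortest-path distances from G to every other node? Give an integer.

Distances from G: F:1, H:1, I:2, J:1, K:1, L:2, M:2, N:2, O:1, P:1.
Sum = 1 + 1 + 2 + 1 + 1 + 2 + 2 + 2 + 1 + 1 = 14.

14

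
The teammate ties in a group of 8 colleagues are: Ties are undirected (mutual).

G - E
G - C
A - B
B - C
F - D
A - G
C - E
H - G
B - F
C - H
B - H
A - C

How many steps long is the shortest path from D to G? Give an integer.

One shortest route is D – F – B – H – G, which uses 4 edges, and at distance 3 from D we only reach {A, C, H}, which does not include G. So d(D,G) = 4.

4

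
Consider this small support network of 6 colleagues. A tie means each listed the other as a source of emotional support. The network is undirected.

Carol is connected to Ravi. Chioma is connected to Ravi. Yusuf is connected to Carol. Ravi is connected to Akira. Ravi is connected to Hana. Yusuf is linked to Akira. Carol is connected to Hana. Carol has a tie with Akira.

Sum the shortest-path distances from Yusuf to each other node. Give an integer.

9

Distances from Yusuf: Akira:1, Carol:1, Chioma:3, Hana:2, Ravi:2.
Sum = 1 + 1 + 3 + 2 + 2 = 9.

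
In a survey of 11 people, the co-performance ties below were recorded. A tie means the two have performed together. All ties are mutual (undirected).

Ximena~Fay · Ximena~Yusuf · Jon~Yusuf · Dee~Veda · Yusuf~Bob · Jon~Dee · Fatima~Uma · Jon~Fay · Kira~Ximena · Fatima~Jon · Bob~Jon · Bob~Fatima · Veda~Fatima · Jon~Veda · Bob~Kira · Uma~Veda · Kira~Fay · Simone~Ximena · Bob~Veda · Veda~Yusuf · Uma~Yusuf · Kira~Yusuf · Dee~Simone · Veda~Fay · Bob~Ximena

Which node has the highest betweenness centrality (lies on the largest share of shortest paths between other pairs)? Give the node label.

Unnormalized betweenness of each node: Bob:353/84, Dee:19/6, Fatima:2/3, Fay:34/21, Jon:337/84, Kira:1/2, Simone:8/7, Uma:1/4, Veda:201/28, Ximena:115/21, Yusuf:67/14.
Veda has the largest value, 201/28, making it the main broker — the node through which the most shortest paths run.

Veda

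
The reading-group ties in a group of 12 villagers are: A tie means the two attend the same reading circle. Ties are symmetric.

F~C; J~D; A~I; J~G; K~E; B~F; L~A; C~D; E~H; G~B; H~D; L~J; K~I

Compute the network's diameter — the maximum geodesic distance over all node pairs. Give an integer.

Eccentricity of each node (its greatest distance to any other): A:5, B:6, C:5, D:4, E:5, F:6, G:5, H:4, I:6, J:4, K:6, L:4.
The maximum eccentricity is 6, realized for instance by the pair B–K via B – G – J – L – A – I – K. So the diameter is 6.

6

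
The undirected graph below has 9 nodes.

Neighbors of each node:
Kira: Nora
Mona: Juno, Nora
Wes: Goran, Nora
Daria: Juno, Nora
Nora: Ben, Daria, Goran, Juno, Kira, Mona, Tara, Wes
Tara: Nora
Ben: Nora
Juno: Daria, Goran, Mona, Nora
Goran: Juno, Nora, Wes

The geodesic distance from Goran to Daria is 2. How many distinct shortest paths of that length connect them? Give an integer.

2

The shortest distance is 2. The length-2 paths are: Goran–Nora–Daria; Goran–Juno–Daria.
That gives 2 distinct shortest paths.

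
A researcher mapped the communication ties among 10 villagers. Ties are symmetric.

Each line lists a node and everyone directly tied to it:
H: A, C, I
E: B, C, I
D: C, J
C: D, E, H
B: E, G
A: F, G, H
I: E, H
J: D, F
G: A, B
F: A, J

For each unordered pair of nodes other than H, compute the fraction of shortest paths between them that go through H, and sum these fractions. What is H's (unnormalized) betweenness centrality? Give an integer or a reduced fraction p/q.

Pairs whose geodesics pass through H — J–I: 2/3; F–E: 2/4; F–I: 1; F–C: 1/2; A–E: 2/3; A–I: 1; A–C: 1; A–D: 1/2; G–I: 1/2; G–C: 1/2; G–D: 1/3; I–C: 1/2; I–D: 1/2.
All other pairs contribute 0.
Summing the contributions gives betweenness(H) = 49/6.

49/6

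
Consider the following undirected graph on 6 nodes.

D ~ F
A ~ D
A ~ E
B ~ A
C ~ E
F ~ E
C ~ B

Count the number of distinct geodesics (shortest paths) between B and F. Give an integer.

The shortest distance is 3. The length-3 paths are: B–A–D–F; B–C–E–F; B–A–E–F.
That gives 3 distinct shortest paths.

3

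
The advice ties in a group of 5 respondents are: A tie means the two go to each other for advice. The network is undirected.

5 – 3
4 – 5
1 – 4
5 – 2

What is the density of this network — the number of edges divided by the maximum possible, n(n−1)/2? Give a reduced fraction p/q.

2/5

There are 4 edges and 5 nodes, so the maximum possible is C(5,2) = 10.
Density = 4/10 = 2/5.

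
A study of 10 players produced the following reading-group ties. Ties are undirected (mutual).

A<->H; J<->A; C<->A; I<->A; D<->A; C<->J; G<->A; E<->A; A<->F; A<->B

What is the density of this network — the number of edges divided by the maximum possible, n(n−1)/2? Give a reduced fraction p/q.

There are 10 edges and 10 nodes, so the maximum possible is C(10,2) = 45.
Density = 10/45 = 2/9.

2/9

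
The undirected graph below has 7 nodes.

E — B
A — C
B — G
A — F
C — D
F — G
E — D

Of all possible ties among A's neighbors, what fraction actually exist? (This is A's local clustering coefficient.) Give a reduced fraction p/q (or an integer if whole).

A's neighbors: C and F (k = 2).
Possible neighbor pairs: C(2,2) = 1. Edges among them: none → e = 0.
Clustering(A) = 0/1.

0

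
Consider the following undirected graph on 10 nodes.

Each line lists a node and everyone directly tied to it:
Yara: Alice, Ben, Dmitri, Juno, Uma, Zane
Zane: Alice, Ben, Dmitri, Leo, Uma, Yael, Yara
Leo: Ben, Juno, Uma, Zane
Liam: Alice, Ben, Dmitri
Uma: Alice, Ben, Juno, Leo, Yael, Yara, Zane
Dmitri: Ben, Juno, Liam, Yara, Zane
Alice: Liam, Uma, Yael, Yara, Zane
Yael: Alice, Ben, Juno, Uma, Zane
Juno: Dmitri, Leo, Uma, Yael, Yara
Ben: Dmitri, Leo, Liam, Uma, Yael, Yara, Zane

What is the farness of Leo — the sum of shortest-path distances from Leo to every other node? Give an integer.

14

Distances from Leo: Alice:2, Ben:1, Dmitri:2, Juno:1, Liam:2, Uma:1, Yael:2, Yara:2, Zane:1.
Sum = 2 + 1 + 2 + 1 + 2 + 1 + 2 + 2 + 1 = 14.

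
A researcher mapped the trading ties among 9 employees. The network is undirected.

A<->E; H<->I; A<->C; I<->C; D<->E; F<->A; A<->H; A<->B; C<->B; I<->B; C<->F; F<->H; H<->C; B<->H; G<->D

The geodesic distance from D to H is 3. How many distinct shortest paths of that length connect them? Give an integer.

The shortest distance is 3, and the only length-3 path is D–E–A–H. So there is exactly 1 shortest path.

1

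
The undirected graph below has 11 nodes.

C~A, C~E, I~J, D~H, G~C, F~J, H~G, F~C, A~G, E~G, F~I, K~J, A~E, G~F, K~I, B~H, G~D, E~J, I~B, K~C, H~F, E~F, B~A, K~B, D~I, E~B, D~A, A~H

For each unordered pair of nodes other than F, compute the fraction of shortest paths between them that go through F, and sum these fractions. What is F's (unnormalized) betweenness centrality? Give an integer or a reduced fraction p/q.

49/12

Pairs whose geodesics pass through F — E–H: 1/4; E–I: 1/3; C–H: 1/3; C–J: 1/3; C–I: 1/2; H–J: 1; H–I: 1/3; G–J: 1/2; G–I: 1/2.
All other pairs contribute 0.
Summing the contributions gives betweenness(F) = 49/12.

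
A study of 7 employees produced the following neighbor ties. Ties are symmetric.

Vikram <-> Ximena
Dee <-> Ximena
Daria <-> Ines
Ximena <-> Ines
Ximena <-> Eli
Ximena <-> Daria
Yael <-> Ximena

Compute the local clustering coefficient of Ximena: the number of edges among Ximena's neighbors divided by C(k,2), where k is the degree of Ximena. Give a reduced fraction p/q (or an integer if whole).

1/15

Ximena's neighbors: Daria, Dee, Eli, Ines, Vikram, and Yael (k = 6).
Possible neighbor pairs: C(6,2) = 15. Edges among them: Daria–Ines → e = 1.
Clustering(Ximena) = 1/15.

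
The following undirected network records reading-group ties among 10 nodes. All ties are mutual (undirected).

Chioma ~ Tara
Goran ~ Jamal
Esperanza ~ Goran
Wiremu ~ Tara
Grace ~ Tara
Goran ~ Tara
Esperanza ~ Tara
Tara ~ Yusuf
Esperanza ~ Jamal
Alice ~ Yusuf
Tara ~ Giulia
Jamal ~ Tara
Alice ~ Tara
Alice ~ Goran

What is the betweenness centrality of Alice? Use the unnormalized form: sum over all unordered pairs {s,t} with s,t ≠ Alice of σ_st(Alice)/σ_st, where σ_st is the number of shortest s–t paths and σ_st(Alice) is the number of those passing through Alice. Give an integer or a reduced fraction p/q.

1/2

Pairs whose geodesics pass through Alice — Yusuf–Goran: 1/2.
All other pairs contribute 0.
Summing the contributions gives betweenness(Alice) = 1/2.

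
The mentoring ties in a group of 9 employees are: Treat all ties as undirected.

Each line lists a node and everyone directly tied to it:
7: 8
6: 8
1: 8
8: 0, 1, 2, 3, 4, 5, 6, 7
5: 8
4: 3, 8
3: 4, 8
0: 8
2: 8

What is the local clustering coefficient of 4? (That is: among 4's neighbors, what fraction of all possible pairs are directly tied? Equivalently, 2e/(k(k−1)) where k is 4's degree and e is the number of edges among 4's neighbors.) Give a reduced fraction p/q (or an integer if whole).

4's neighbors: 3 and 8 (k = 2).
Possible neighbor pairs: C(2,2) = 1. Edges among them: 3–8 → e = 1.
Clustering(4) = 1/1.

1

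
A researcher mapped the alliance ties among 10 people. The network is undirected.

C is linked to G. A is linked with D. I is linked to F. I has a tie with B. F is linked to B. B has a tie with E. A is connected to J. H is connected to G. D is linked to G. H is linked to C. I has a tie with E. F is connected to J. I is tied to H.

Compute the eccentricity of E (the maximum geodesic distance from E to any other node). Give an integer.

4

Distances from E: A:4, B:1, C:3, D:4, F:2, G:3, H:2, I:1, J:3.
The largest is 4 (to A and D), so the eccentricity of E is 4.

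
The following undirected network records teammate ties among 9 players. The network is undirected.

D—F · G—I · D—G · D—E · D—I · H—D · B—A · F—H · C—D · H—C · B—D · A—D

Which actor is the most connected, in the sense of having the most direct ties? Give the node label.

D

Degrees — A:2, B:2, C:2, D:8, E:1, F:2, G:2, H:3, I:2.
The maximum is 8, attained only by D.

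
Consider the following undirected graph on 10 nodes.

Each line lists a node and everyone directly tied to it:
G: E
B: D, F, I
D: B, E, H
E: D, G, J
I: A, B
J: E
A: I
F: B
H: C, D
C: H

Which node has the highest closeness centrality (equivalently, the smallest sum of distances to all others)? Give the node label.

Farness (sum of distances to all others) for each node — A:32, B:18, C:30, D:16, E:20, F:26, G:28, H:22, I:24, J:28.
The smallest farness is 16, for D, so D has the highest closeness.

D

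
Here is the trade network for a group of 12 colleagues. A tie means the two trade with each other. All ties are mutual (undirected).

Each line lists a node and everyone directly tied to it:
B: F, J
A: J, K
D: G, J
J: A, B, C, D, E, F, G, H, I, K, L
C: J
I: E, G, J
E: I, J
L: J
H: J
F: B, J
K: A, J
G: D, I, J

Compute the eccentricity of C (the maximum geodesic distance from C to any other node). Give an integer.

Distances from C: A:2, B:2, D:2, E:2, F:2, G:2, H:2, I:2, J:1, K:2, L:2.
The largest is 2 (to H, K, G, A, E, L, F, I, D, and B), so the eccentricity of C is 2.

2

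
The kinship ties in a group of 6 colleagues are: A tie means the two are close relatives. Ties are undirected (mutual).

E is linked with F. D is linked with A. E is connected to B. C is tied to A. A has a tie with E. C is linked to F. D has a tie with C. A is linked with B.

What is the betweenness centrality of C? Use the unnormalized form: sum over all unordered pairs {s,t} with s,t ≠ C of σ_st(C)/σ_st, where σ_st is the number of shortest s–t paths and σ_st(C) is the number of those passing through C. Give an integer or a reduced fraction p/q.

Pairs whose geodesics pass through C — F–D: 1; F–A: 1/2.
All other pairs contribute 0.
Summing the contributions gives betweenness(C) = 3/2.

3/2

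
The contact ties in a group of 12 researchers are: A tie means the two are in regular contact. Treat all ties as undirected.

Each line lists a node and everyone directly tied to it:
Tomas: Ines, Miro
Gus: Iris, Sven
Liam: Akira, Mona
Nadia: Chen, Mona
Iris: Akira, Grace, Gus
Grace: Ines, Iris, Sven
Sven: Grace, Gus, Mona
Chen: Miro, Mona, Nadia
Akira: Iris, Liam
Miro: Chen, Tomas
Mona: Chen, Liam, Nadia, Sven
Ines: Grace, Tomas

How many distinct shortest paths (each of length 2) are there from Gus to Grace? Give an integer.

2

The shortest distance is 2. The length-2 paths are: Gus–Iris–Grace; Gus–Sven–Grace.
That gives 2 distinct shortest paths.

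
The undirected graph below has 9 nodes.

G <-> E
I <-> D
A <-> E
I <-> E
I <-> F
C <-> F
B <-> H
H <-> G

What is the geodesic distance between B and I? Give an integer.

4

One shortest route is B – H – G – E – I, which uses 4 edges, and at distance 3 from B we only reach {E}, which does not include I. So d(B,I) = 4.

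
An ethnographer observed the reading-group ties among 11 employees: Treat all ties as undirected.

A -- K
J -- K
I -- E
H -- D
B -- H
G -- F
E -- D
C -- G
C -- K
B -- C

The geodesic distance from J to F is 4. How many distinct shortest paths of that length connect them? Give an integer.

The shortest distance is 4, and the only length-4 path is J–K–C–G–F. So there is exactly 1 shortest path.

1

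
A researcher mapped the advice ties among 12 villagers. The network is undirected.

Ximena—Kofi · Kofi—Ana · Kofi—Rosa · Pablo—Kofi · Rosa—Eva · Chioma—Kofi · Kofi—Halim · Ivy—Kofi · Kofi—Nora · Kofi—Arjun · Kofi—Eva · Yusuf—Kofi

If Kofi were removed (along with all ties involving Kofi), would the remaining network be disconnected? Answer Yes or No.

Yes

Removing Kofi leaves {Ivy} with no path to {Arjun}, so the network splits into 10 components. Kofi is a cut vertex.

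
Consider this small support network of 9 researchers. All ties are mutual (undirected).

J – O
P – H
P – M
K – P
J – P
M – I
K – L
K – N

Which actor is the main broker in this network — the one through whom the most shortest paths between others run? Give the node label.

Unnormalized betweenness of each node: H:0, I:0, J:7, K:13, L:0, M:7, N:0, O:0, P:23.
P has the largest value, 23, making it the main broker — the node through which the most shortest paths run.

P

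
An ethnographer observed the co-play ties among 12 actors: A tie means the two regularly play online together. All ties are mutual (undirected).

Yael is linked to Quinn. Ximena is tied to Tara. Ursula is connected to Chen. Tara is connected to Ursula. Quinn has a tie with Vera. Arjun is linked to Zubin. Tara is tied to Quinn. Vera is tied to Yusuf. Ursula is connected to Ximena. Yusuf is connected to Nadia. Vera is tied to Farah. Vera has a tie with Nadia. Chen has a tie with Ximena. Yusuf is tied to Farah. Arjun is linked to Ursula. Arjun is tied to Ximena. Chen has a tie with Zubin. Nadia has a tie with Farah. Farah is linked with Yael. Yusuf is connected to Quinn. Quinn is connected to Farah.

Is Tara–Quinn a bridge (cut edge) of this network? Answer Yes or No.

Yes

Without the Tara–Quinn edge there is no alternate route between Tara and Quinn, so the network disconnects. It is a bridge.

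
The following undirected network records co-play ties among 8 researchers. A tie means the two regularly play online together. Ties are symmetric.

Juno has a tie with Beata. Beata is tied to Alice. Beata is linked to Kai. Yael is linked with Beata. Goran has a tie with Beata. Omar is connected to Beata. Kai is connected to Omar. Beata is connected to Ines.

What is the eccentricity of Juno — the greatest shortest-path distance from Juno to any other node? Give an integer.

Distances from Juno: Alice:2, Beata:1, Goran:2, Ines:2, Kai:2, Omar:2, Yael:2.
The largest is 2 (to Yael, Alice, Ines, Omar, Goran, and Kai), so the eccentricity of Juno is 2.

2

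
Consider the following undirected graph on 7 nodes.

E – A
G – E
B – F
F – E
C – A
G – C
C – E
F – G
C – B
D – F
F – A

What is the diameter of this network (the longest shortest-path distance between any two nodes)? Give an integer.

Eccentricity of each node (its greatest distance to any other): A:2, B:2, C:3, D:3, E:2, F:2, G:2.
The maximum eccentricity is 3, realized for instance by the pair D–C via D – F – G – C. So the diameter is 3.

3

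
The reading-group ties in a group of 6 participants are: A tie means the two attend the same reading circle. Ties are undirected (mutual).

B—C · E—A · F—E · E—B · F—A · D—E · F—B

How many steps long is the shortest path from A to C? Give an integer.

3

One shortest route is A – F – B – C, which uses 3 edges, and at distance 2 from A we only reach {B, D}, which does not include C. So d(A,C) = 3.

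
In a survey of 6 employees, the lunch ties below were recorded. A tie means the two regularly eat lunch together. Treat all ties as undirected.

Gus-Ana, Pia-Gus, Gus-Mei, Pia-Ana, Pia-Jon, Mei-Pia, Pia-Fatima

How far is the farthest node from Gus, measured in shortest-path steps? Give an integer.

Distances from Gus: Ana:1, Fatima:2, Jon:2, Mei:1, Pia:1.
The largest is 2 (to Fatima and Jon), so the eccentricity of Gus is 2.

2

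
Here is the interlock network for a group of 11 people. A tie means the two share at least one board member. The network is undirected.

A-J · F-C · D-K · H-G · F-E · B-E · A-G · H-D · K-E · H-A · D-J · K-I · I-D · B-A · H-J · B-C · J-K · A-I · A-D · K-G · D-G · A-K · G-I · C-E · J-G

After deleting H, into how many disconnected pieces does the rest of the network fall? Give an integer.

1

H's neighbors (A, D, G, and J) remain reachable from one another through other ties, so the rest of the network stays in one piece.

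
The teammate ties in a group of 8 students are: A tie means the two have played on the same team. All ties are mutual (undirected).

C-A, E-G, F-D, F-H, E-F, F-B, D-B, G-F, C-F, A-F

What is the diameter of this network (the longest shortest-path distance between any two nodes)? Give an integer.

Eccentricity of each node (its greatest distance to any other): A:2, B:2, C:2, D:2, E:2, F:1, G:2, H:2.
The maximum eccentricity is 2, realized for instance by the pair A–H via A – F – H. So the diameter is 2.

2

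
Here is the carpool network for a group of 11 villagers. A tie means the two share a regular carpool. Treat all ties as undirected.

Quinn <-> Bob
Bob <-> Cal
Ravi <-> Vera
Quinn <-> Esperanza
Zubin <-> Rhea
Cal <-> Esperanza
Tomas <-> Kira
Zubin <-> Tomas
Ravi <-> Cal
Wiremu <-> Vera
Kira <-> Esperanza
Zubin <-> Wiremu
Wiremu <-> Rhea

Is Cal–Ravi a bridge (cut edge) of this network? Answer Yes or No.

No

Even without that edge, Cal still reaches Ravi via Cal – Esperanza – Kira – Tomas – Zubin – Wiremu – Vera – Ravi, so the network stays connected. Not a bridge.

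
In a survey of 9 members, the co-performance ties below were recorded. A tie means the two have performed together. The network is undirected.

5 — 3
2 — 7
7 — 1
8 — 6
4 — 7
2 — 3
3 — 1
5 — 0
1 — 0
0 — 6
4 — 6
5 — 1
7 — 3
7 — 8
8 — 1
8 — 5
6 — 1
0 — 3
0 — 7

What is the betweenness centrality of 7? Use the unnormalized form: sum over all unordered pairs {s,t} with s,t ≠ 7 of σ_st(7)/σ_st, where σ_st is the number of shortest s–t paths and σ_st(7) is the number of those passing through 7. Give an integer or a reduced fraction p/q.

Pairs whose geodesics pass through 7 — 8–4: 1/2; 8–3: 1/3; 8–0: 1/4; 8–2: 1; 4–5: 4/7; 4–3: 1; 4–1: 1/2; 4–0: 1/2; 4–2: 1; 6–2: 4/6; 1–2: 1/2; 0–2: 1/2.
All other pairs contribute 0.
Summing the contributions gives betweenness(7) = 205/28.

205/28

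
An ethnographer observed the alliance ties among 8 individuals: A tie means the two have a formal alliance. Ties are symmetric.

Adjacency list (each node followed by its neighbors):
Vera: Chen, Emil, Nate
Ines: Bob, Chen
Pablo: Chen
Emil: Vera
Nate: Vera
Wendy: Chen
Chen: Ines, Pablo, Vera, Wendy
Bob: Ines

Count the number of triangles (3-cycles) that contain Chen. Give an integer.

Chen's neighbors are Ines, Pablo, Vera, and Wendy, but none of them are tied to each other, so no triangle contains Chen.

0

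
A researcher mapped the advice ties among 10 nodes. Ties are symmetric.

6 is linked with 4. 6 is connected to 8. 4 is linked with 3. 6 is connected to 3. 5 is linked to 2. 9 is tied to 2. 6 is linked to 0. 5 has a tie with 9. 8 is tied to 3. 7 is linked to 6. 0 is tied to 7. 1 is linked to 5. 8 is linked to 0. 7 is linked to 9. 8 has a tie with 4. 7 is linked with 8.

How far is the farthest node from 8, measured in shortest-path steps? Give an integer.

4

Distances from 8: 0:1, 1:4, 2:3, 3:1, 4:1, 5:3, 6:1, 7:1, 9:2.
The largest is 4 (to 1), so the eccentricity of 8 is 4.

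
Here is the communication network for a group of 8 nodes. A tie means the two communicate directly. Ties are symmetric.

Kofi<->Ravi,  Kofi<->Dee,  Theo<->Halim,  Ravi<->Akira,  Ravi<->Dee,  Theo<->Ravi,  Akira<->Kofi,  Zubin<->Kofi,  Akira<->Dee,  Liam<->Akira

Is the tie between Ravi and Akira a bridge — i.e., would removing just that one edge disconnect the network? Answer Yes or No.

No

Even without that edge, Ravi still reaches Akira via Ravi – Kofi – Akira, so the network stays connected. Not a bridge.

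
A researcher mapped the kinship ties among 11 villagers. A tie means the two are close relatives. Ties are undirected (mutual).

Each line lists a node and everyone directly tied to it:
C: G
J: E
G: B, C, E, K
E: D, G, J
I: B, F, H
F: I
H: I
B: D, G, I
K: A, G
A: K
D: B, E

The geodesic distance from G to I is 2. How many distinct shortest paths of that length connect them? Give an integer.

The shortest distance is 2, and the only length-2 path is G–B–I. So there is exactly 1 shortest path.

1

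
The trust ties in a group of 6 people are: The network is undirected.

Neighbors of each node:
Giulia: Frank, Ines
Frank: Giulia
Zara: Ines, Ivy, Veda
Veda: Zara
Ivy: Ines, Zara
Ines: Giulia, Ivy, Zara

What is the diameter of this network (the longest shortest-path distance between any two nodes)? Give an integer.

Eccentricity of each node (its greatest distance to any other): Frank:4, Giulia:3, Ines:2, Ivy:3, Veda:4, Zara:3.
The maximum eccentricity is 4, realized for instance by the pair Frank–Veda via Frank – Giulia – Ines – Zara – Veda. So the diameter is 4.

4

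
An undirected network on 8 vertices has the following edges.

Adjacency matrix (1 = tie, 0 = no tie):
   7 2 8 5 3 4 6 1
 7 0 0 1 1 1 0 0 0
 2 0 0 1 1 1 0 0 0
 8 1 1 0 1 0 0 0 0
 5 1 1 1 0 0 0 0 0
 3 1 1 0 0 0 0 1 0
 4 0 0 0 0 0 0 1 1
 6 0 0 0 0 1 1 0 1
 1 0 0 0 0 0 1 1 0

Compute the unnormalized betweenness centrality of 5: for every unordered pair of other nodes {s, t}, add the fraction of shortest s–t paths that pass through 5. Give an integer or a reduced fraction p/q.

Pairs whose geodesics pass through 5 — 7–2: 1/3.
All other pairs contribute 0.
Summing the contributions gives betweenness(5) = 1/3.

1/3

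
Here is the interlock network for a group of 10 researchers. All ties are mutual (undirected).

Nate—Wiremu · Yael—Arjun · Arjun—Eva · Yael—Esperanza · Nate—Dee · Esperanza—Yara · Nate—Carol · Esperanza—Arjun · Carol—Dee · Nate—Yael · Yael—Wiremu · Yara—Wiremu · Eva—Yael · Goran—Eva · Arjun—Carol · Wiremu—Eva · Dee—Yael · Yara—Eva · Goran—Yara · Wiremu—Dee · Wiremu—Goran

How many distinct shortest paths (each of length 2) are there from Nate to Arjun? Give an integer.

2

The shortest distance is 2. The length-2 paths are: Nate–Yael–Arjun; Nate–Carol–Arjun.
That gives 2 distinct shortest paths.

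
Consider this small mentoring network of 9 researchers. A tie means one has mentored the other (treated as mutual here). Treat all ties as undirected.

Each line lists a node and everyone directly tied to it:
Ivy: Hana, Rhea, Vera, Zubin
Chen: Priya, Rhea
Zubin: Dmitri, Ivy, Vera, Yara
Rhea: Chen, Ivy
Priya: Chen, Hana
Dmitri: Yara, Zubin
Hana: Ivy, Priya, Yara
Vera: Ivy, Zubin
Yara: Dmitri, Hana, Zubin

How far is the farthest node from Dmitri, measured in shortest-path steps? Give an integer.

Distances from Dmitri: Chen:4, Hana:2, Ivy:2, Priya:3, Rhea:3, Vera:2, Yara:1, Zubin:1.
The largest is 4 (to Chen), so the eccentricity of Dmitri is 4.

4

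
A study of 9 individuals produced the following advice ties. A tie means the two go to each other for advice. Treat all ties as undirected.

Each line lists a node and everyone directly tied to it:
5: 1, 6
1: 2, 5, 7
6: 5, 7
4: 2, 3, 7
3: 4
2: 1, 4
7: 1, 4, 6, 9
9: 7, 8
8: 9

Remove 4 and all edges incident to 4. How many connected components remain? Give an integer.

Without 4, the remaining ties split the others into: {1, 2, 5, 6, 7, 8, 9}; {3}.
That's 2 separate components.

2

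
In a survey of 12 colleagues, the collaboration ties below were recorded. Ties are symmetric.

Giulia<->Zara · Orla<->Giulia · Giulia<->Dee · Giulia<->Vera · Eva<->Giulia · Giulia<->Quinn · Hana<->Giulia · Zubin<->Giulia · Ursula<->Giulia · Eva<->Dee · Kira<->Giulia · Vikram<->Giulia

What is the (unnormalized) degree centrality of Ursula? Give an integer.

1

Ursula is directly tied to Giulia. That is 1 neighbor, so the degree of Ursula is 1.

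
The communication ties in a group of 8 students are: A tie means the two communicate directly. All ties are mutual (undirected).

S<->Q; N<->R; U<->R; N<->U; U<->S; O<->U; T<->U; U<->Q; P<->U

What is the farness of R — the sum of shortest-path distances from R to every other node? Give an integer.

Distances from R: N:1, O:2, P:2, Q:2, S:2, T:2, U:1.
Sum = 1 + 2 + 2 + 2 + 2 + 2 + 1 = 12.

12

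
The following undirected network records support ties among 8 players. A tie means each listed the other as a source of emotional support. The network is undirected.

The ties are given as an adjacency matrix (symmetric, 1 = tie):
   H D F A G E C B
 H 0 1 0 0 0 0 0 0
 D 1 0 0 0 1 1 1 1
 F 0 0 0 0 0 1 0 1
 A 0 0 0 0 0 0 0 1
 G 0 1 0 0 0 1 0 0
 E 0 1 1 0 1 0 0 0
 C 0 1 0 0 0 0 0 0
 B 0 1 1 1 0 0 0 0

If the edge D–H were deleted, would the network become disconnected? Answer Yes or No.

Yes

Without the D–H edge there is no alternate route between D and H, so the network disconnects. It is a bridge.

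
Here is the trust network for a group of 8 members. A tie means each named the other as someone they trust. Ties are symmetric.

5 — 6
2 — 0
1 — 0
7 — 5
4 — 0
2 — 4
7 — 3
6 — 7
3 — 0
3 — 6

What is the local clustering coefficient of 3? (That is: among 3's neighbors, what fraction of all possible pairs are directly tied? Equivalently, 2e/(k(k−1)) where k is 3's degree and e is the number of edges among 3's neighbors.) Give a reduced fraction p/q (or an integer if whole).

1/3

3's neighbors: 0, 6, and 7 (k = 3).
Possible neighbor pairs: C(3,2) = 3. Edges among them: 6–7 → e = 1.
Clustering(3) = 1/3.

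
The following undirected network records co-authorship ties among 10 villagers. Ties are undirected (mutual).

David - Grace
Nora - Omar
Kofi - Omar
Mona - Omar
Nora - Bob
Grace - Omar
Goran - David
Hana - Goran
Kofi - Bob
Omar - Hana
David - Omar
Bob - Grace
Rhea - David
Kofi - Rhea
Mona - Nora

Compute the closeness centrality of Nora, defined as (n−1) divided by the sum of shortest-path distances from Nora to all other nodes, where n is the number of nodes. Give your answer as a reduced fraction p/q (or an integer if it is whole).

9/17

Distances from Nora: Bob:1, David:2, Goran:3, Grace:2, Hana:2, Kofi:2, Mona:1, Omar:1, Rhea:3. Sum = 17.
n = 10, so closeness = 9/17.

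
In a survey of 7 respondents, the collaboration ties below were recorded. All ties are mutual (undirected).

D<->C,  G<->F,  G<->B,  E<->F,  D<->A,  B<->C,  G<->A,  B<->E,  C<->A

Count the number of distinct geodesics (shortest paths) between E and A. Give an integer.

The shortest distance is 3. The length-3 paths are: E–B–C–A; E–B–G–A; E–F–G–A.
That gives 3 distinct shortest paths.

3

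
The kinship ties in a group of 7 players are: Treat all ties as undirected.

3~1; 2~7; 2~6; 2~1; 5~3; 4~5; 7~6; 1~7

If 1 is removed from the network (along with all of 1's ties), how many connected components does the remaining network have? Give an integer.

Without 1, the remaining ties split the others into: {3, 4, 5}; {2, 6, 7}.
That's 2 separate components.

2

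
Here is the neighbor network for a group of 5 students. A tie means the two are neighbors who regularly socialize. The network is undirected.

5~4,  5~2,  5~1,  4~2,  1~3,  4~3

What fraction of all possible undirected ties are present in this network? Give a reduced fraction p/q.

There are 6 edges and 5 nodes, so the maximum possible is C(5,2) = 10.
Density = 6/10 = 3/5.

3/5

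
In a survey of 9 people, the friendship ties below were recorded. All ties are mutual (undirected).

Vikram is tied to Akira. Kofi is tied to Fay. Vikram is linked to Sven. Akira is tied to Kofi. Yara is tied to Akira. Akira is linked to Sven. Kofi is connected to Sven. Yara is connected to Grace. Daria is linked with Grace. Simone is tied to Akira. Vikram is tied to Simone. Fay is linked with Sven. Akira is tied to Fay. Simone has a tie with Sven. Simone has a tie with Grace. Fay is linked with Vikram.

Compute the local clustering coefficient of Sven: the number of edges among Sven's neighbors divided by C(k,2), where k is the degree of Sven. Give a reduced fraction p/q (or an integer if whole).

Sven's neighbors: Akira, Fay, Kofi, Simone, and Vikram (k = 5).
Possible neighbor pairs: C(5,2) = 10. Edges among them: Akira–Fay, Akira–Kofi, Akira–Simone, Akira–Vikram, Fay–Kofi, Fay–Vikram, Simone–Vikram → e = 7.
Clustering(Sven) = 7/10.

7/10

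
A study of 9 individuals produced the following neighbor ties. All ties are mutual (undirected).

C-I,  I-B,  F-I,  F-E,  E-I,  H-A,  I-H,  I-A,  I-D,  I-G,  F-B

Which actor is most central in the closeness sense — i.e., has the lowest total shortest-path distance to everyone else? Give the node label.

I

Farness (sum of distances to all others) for each node — A:14, B:14, C:15, D:15, E:14, F:13, G:15, H:14, I:8.
The smallest farness is 8, for I, so I has the highest closeness.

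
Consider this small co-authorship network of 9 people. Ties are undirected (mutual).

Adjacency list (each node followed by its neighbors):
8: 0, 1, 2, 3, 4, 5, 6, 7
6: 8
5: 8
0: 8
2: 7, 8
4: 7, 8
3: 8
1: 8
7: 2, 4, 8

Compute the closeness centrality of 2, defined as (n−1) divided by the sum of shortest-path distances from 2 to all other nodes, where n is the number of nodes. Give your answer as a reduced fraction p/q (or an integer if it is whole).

4/7

Distances from 2: 0:2, 1:2, 3:2, 4:2, 5:2, 6:2, 7:1, 8:1. Sum = 14.
n = 9, so closeness = 8/14 = 4/7.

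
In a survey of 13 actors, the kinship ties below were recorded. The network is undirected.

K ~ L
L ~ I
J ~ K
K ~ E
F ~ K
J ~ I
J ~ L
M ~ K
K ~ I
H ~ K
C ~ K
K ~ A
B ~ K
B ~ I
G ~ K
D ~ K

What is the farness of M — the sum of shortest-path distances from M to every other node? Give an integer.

23

Distances from M: A:2, B:2, C:2, D:2, E:2, F:2, G:2, H:2, I:2, J:2, K:1, L:2.
Sum = 2 + 2 + 2 + 2 + 2 + 2 + 2 + 2 + 2 + 2 + 1 + 2 = 23.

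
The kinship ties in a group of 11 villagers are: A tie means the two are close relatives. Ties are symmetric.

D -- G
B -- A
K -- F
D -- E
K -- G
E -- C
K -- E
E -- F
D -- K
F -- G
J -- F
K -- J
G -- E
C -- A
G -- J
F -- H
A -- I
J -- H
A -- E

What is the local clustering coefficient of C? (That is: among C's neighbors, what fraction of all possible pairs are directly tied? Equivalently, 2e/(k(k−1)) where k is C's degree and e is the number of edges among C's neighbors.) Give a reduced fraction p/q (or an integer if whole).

1

C's neighbors: A and E (k = 2).
Possible neighbor pairs: C(2,2) = 1. Edges among them: A–E → e = 1.
Clustering(C) = 1/1.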